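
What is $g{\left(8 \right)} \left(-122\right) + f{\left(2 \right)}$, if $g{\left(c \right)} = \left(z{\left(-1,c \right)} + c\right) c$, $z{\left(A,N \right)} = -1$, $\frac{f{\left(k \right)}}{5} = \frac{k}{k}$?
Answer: $-6827$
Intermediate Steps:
$f{\left(k \right)} = 5$ ($f{\left(k \right)} = 5 \frac{k}{k} = 5 \cdot 1 = 5$)
$g{\left(c \right)} = c \left(-1 + c\right)$ ($g{\left(c \right)} = \left(-1 + c\right) c = c \left(-1 + c\right)$)
$g{\left(8 \right)} \left(-122\right) + f{\left(2 \right)} = 8 \left(-1 + 8\right) \left(-122\right) + 5 = 8 \cdot 7 \left(-122\right) + 5 = 56 \left(-122\right) + 5 = -6832 + 5 = -6827$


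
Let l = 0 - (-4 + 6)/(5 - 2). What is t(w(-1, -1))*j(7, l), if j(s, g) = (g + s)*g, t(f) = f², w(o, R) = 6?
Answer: -152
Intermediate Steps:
l = -⅔ (l = 0 - 2/3 = 0 - 1*⅔ = 0 - ⅔ = -⅔ ≈ -0.66667)
j(s, g) = g*(g + s)
t(w(-1, -1))*j(7, l) = 6²*(-2*(-⅔ + 7)/3) = 36*(-⅔*19/3) = 36*(-38/9) = -152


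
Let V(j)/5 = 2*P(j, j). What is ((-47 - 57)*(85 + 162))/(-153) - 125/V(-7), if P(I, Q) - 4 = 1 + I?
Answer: 106577/612 ≈ 174.15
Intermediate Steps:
P(I, Q) = 5 + I (P(I, Q) = 4 + (1 + I) = 5 + I)
V(j) = 50 + 10*j (V(j) = 5*(2*(5 + j)) = 5*(10 + 2*j) = 50 + 10*j)
((-47 - 57)*(85 + 162))/(-153) - 125/V(-7) = ((-47 - 57)*(85 + 162))/(-153) - 125/(50 + 10*(-7)) = -104*247*(-1/153) - 125/(50 - 70) = -25688*(-1/153) - 125/(-20) = 25688/153 - 125*(-1/20) = 25688/153 + 25/4 = 106577/612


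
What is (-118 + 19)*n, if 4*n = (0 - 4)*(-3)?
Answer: -297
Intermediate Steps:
n = 3 (n = ((0 - 4)*(-3))/4 = (-4*(-3))/4 = (1/4)*12 = 3)
(-118 + 19)*n = (-118 + 19)*3 = -99*3 = -297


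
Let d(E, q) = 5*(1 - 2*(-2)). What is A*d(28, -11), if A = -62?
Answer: -1550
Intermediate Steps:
d(E, q) = 25 (d(E, q) = 5*(1 + 4) = 5*5 = 25)
A*d(28, -11) = -62*25 = -1550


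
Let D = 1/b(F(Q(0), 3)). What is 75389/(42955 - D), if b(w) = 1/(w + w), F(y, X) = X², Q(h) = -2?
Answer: 75389/42937 ≈ 1.7558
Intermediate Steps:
b(w) = 1/(2*w)
D = 18 (D = 1/(1/(2*(3²))) = 1/((½)/9) = 1/((½)*(⅑)) = 1/(1/18) = 18)
75389/(42955 - D) = 75389/(42955 - 1*18) = 75389/(42955 - 18) = 75389/42937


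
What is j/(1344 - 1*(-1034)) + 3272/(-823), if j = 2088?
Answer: -104524/33743 ≈ -3.0976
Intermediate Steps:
j/(1344 - 1*(-1034)) + 3272/(-823) = 2088/(1344 - 1*(-1034)) + 3272/(-823) = 2088/(1344 + 1034) + 3272*(-1/823) = 2088/2378 - 3272/823 = 2088*(1/2378) - 3272/823 = 36/41 - 3272/823 = -104524/33743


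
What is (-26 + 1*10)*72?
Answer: -1152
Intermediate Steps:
(-26 + 1*10)*72 = (-26 + 10)*72 = -16*72 = -1152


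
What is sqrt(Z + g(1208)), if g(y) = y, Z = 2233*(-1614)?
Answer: I*sqrt(3602854) ≈ 1898.1*I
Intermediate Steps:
Z = -3604062
sqrt(Z + g(1208)) = sqrt(-3604062 + 1208) = sqrt(-3602854) = I*sqrt(3602854)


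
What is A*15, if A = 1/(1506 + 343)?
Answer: 15/1849 ≈ 0.0081125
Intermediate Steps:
A = 1/1849 ≈ 0.00054083
A*15 = (1/1849)*15 = 15/1849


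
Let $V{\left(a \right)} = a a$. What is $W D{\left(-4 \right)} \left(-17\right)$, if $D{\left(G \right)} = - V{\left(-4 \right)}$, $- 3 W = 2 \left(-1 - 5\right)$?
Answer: $1088$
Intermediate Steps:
$V{\left(a \right)} = a^{2}$
$W = 4$ ($W = - \frac{2 \left(-1 - 5\right)}{3} = - \frac{2 \left(-6\right)}{3} = \left(- \frac{1}{3}\right) \left(-12\right) = 4$)
$D{\left(G \right)} = -16$ ($D{\left(G \right)} = - \left(-4\right)^{2} = \left(-1\right) 16 = -16$)
$W D{\left(-4 \right)} \left(-17\right) = 4 \left(-16\right) \left(-17\right) = \left(-64\right) \left(-17\right) = 1088$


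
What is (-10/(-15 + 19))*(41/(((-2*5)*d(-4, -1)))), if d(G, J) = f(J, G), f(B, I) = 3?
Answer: 41/12 ≈ 3.4167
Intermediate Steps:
d(G, J) = 3
(-10/(-15 + 19))*(41/(((-2*5)*d(-4, -1)))) = (-10/(-15 + 19))*(41/((-2*5*3))) = (-10/4)*(41/((-10*3))) = (-10*¼)*(41/(-30)) = -205*(-1)/(2*30) = -5/2*(-41/30) = 41/12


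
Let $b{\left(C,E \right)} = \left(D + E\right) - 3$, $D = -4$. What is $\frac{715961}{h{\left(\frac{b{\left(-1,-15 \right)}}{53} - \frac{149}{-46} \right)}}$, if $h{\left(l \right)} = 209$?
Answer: $\frac{715961}{209} \approx 3425.7$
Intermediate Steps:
$b{\left(C,E \right)} = -7 + E$ ($b{\left(C,E \right)} = \left(-4 + E\right) - 3 = -7 + E$)
$\frac{715961}{h{\left(\frac{b{\left(-1,-15 \right)}}{53} - \frac{149}{-46} \right)}} = \frac{715961}{209}$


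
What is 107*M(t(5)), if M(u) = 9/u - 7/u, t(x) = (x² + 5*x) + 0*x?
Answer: 107/25 ≈ 4.2800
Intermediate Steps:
t(x) = x² + 5*x (t(x) = (x² + 5*x) + 0 = x² + 5*x)
M(u) = 2/u
107*M(t(5)) = 107*(2/((5*(5 + 5)))) = 107*(2/((5*10))) = 107*(2/50) = 107*(2*(1/50)) = 107*(1/25) = 107/25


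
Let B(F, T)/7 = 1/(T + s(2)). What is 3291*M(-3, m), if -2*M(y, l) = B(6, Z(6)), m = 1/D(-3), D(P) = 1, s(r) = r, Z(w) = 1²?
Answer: -7679/2 ≈ -3839.5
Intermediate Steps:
Z(w) = 1
B(F, T) = 7/(2 + T) (B(F, T) = 7/(T + 2) = 7/(2 + T))
m = 1 (m = 1/1 = 1)
M(y, l) = -7/6 (M(y, l) = -7/(2*(2 + 1)) = -7/(2*3) = -½*7/3 = -7/6)
3291*M(-3, m) = 3291*(-7/6) = -7679/2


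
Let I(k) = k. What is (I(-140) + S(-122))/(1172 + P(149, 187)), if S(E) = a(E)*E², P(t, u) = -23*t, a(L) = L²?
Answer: -221533316/2255 ≈ -98241.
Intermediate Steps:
S(E) = E⁴ (S(E) = E²*E² = E⁴)
(I(-140) + S(-122))/(1172 + P(149, 187)) = (-140 + (-122)⁴)/(1172 - 23*149) = (-140 + 221533456)/(1172 - 3427) = 221533316/(-2255) = 221533316*(-1/2255) = -221533316/2255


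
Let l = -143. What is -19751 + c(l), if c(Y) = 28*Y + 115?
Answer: -23640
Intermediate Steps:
c(Y) = 115 + 28*Y
-19751 + c(l) = -19751 + (115 + 28*(-143)) = -19751 + (115 - 4004) = -19751 - 3889 = -23640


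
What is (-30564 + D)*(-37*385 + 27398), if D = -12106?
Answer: -561238510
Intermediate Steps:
(-30564 + D)*(-37*385 + 27398) = (-30564 - 12106)*(-37*385 + 27398) = -42670*(-14245 + 27398) = -42670*13153 = -561238510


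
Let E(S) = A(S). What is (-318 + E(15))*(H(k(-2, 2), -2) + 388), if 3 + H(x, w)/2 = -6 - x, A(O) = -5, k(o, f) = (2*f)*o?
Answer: -124678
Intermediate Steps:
k(o, f) = 2*f*o
E(S) = -5
H(x, w) = -18 - 2*x (H(x, w) = -6 + 2*(-6 - x) = -6 + (-12 - 2*x) = -18 - 2*x)
(-318 + E(15))*(H(k(-2, 2), -2) + 388) = (-318 - 5)*((-18 - 4*2*(-2)) + 388) = -323*((-18 - 2*(-8)) + 388) = -323*((-18 + 16) + 388) = -323*(-2 + 388) = -323*386 = -124678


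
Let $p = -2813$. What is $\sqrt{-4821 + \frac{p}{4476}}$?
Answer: $\frac{7 i \sqrt{492853479}}{2238} \approx 69.438 i$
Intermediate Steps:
$\sqrt{-4821 + \frac{p}{4476}} = \sqrt{-4821 - \frac{2813}{4476}} = \sqrt{- \frac{21581609}{4476}} = \frac{7 i \sqrt{492853479}}{2238}$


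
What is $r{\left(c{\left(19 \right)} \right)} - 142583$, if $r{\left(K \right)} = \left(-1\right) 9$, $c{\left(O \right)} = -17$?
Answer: $-142592$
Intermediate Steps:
$r{\left(K \right)} = -9$
$r{\left(c{\left(19 \right)} \right)} - 142583 = -9 - 142583 = -142592$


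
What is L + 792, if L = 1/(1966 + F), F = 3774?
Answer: 4546081/5740 ≈ 792.00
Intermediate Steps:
L = 1/5740 (L = 1/(1966 + 3774) = 1/5740 ≈ 0.00017422)
L + 792 = 1/5740 + 792 = 4546081/5740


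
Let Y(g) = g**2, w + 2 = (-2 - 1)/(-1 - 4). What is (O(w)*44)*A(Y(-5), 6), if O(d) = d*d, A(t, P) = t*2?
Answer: 4312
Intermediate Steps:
w = -7/5 (w = -2 + (-2 - 1)/(-1 - 4) = -2 - 3/(-5) = -2 - 3*(-1/5) = -2 + 3/5 = -7/5 ≈ -1.4000)
A(t, P) = 2*t
O(d) = d**2
(O(w)*44)*A(Y(-5), 6) = ((-7/5)**2*44)*(2*(-5)**2) = ((49/25)*44)*(2*25) = (2156/25)*50 = 4312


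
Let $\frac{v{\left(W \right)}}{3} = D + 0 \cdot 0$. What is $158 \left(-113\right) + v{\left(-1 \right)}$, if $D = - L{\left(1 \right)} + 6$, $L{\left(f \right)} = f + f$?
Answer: $-17842$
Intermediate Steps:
$L{\left(f \right)} = 2 f$
$D = 4$ ($D = - 2 \cdot 1 + 6 = \left(-1\right) 2 + 6 = -2 + 6 = 4$)
$v{\left(W \right)} = 12$ ($v{\left(W \right)} = 3 \left(4 + 0 \cdot 0\right) = 3 \left(4 + 0\right) = 3 \cdot 4 = 12$)
$158 \left(-113\right) + v{\left(-1 \right)} = 158 \left(-113\right) + 12 = -17854 + 12 = -17842$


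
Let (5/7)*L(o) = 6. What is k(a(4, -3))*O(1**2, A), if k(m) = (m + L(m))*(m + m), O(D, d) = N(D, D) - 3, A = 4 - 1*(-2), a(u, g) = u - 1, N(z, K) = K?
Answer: -684/5 ≈ -136.80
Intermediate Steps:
L(o) = 42/5 (L(o) = (7/5)*6 = 42/5)
a(u, g) = -1 + u
A = 6 (A = 4 + 2 = 6)
O(D, d) = -3 + D (O(D, d) = D - 3 = -3 + D)
k(m) = 2*m*(42/5 + m) (k(m) = (m + 42/5)*(m + m) = (42/5 + m)*(2*m) = 2*m*(42/5 + m))
k(a(4, -3))*O(1**2, A) = (2*(-1 + 4)*(42 + 5*(-1 + 4))/5)*(-3 + 1**2) = ((2/5)*3*(42 + 5*3))*(-3 + 1) = ((2/5)*3*(42 + 15))*(-2) = ((2/5)*3*57)*(-2) = (342/5)*(-2) = -684/5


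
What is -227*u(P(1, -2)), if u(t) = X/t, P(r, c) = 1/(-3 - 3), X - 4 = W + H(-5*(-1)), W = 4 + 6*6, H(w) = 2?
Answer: 62652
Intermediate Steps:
W = 40 (W = 4 + 36 = 40)
X = 46 (X = 4 + (40 + 2) = 4 + 42 = 46)
P(r, c) = -⅙ (P(r, c) = 1/(-6) = -⅙)
u(t) = 46/t
-227*u(P(1, -2)) = -10442/(-⅙) = -10442*(-6) = -227*(-276) = 62652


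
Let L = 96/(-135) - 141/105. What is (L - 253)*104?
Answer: -8355568/315 ≈ -26526.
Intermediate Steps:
L = -647/315 (L = 96*(-1/135) - 141*1/105 = -32/45 - 47/35 = -647/315 ≈ -2.0540)
(L - 253)*104 = (-647/315 - 253)*104 = -80342/315*104 = -8355568/315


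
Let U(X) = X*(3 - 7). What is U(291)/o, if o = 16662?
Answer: -194/2777 ≈ -0.069860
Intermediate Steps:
U(X) = -4*X (U(X) = X*(-4) = -4*X)
U(291)/o = -4*291/16662 = -1164*1/16662 = -194/2777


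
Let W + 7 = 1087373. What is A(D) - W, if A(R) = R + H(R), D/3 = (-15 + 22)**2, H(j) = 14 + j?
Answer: -1087058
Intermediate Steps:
W = 1087366 (W = -7 + 1087373 = 1087366)
D = 147 (D = 3*(-15 + 22)**2 = 3*7**2 = 3*49 = 147)
A(R) = 14 + 2*R (A(R) = R + (14 + R) = 14 + 2*R)
A(D) - W = (14 + 2*147) - 1*1087366 = (14 + 294) - 1087366 = 308 - 1087366 = -1087058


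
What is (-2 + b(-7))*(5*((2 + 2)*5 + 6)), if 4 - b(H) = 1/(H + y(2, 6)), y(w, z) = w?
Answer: 286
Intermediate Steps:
b(H) = 4 - 1/(2 + H) (b(H) = 4 - 1/(H + 2) = 4 - 1/(2 + H))
(-2 + b(-7))*(5*((2 + 2)*5 + 6)) = (-2 + (7 + 4*(-7))/(2 - 7))*(5*((2 + 2)*5 + 6)) = (-2 + (7 - 28)/(-5))*(5*(4*5 + 6)) = (-2 - 1/5*(-21))*(5*(20 + 6)) = (-2 + 21/5)*(5*26) = (11/5)*130 = 286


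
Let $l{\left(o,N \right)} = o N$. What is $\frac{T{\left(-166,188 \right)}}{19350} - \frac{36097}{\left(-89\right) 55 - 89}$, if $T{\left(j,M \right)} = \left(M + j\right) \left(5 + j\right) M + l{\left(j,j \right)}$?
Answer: $- \frac{82766987}{3214680} \approx -25.747$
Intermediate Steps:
$l{\left(o,N \right)} = N o$
$T{\left(j,M \right)} = j^{2} + M \left(5 + j\right) \left(M + j\right)$ ($T{\left(j,M \right)} = \left(M + j\right) \left(5 + j\right) M + j j = \left(5 + j\right) \left(M + j\right) M + j^{2} = M \left(5 + j\right) \left(M + j\right) + j^{2} = j^{2} + M \left(5 + j\right) \left(M + j\right)$)
$\frac{T{\left(-166,188 \right)}}{19350} - \frac{36097}{\left(-89\right) 55 - 89} = \frac{\left(-166\right)^{2} + 5 \cdot 188^{2} + 188 \left(-166\right)^{2} - 166 \cdot 188^{2} + 5 \cdot 188 \left(-166\right)}{19350} - \frac{36097}{\left(-89\right) 55 - 89} = \left(27556 + 5 \cdot 35344 + 188 \cdot 27556 - 5867104 - 156040\right) \frac{1}{19350} - \frac{36097}{-4895 - 89} = \left(27556 + 176720 + 5180528 - 5867104 - 156040\right) \frac{1}{19350} - \frac{36097}{-4984} = \left(-638340\right) \frac{1}{19350} - - \frac{36097}{4984} = - \frac{21278}{645} + \frac{36097}{4984} = - \frac{82766987}{3214680}$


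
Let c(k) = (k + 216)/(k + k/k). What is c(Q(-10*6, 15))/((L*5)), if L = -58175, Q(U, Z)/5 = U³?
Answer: -1079784/314144709125 ≈ -3.4372e-6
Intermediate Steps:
Q(U, Z) = 5*U³
c(k) = (216 + k)/(1 + k) (c(k) = (216 + k)/(k + 1) = (216 + k)/(1 + k))
c(Q(-10*6, 15))/((L*5)) = ((216 + 5*(-10*6)³)/(1 + 5*(-10*6)³))/((-58175*5)) = ((216 + 5*(-60)³)/(1 + 5*(-60)³))/(-290875) = ((216 + 5*(-216000))/(1 + 5*(-216000)))*(-1/290875) = ((216 - 1080000)/(1 - 1080000))*(-1/290875) = (-1079784/(-1079999))*(-1/290875) = -1/1079999*(-1079784)*(-1/290875) = (1079784/1079999)*(-1/290875) = -1079784/314144709125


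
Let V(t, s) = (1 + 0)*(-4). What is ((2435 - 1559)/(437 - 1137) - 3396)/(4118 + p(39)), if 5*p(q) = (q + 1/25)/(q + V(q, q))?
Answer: -4954325/6005742 ≈ -0.82493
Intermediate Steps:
V(t, s) = -4 (V(t, s) = 1*(-4) = -4)
p(q) = (1/25 + q)/(5*(-4 + q)) (p(q) = ((q + 1/25)/(q - 4))/5 = ((q + 1/25)/(-4 + q))/5 = ((1/25 + q)/(-4 + q))/5 = (1/25 + q)/(5*(-4 + q)))
((2435 - 1559)/(437 - 1137) - 3396)/(4118 + p(39)) = ((2435 - 1559)/(437 - 1137) - 3396)/(4118 + (1 + 25*39)/(125*(-4 + 39))) = (876/(-700) - 3396)/(4118 + (1/125)*(1 + 975)/35) = (876*(-1/700) - 3396)/(4118 + (1/125)*(1/35)*976) = (-219/175 - 3396)/(4118 + 976/4375) = -594519/(175*18017226/4375) = -594519/175*4375/18017226 = -4954325/6005742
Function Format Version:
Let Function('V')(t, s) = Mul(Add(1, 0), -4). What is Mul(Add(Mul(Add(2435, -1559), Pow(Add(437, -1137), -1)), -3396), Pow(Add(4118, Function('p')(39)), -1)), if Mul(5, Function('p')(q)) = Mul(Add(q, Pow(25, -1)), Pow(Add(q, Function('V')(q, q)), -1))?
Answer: Rational(-4954325, 6005742) ≈ -0.82493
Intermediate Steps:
Function('V')(t, s) = -4 (Function('V')(t, s) = Mul(1, -4) = -4)
Function('p')(q) = Mul(Rational(1, 5), Pow(Add(-4, q), -1), Add(Rational(1, 25), q)) (Function('p')(q) = Mul(Rational(1, 5), Mul(Add(q, Pow(25, -1)), Pow(Add(q, -4), -1))) = Mul(Rational(1, 5), Mul(Add(q, Rational(1, 25)), Pow(Add(-4, q), -1))) = Mul(Rational(1, 5), Mul(Add(Rational(1, 25), q), Pow(Add(-4, q), -1))) = Mul(Rational(1, 5), Mul(Pow(Add(-4, q), -1), Add(Rational(1, 25), q))) = Mul(Rational(1, 5), Pow(Add(-4, q), -1), Add(Rational(1, 25), q)))
Mul(Add(Mul(Add(2435, -1559), Pow(Add(437, -1137), -1)), -3396), Pow(Add(4118, Function('p')(39)), -1)) = Mul(Add(Mul(Add(2435, -1559), Pow(Add(437, -1137), -1)), -3396), Pow(Add(4118, Mul(Rational(1, 125), Pow(Add(-4, 39), -1), Add(1, Mul(25, 39)))), -1)) = Mul(Add(Mul(876, Pow(-700, -1)), -3396), Pow(Add(4118, Mul(Rational(1, 125), Pow(35, -1), Add(1, 975))), -1)) = Mul(Add(Mul(876, Rational(-1, 700)), -3396), Pow(Add(4118, Mul(Rational(1, 125), Rational(1, 35), 976)), -1)) = Mul(Add(Rational(-219, 175), -3396), Pow(Add(4118, Rational(976, 4375)), -1)) = Mul(Rational(-594519, 175), Pow(Rational(18017226, 4375), -1)) = Mul(Rational(-594519, 175), Rational(4375, 18017226)) = Rational(-4954325, 6005742)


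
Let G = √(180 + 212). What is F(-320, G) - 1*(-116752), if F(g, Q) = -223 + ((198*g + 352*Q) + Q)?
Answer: 53169 + 4942*√2 ≈ 60158.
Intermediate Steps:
G = 14*√2 (G = √392 = 14*√2 ≈ 19.799)
F(g, Q) = -223 + 198*g + 353*Q (F(g, Q) = -223 + (198*g + 353*Q) = -223 + 198*g + 353*Q)
F(-320, G) - 1*(-116752) = (-223 + 198*(-320) + 353*(14*√2)) - 1*(-116752) = (-223 - 63360 + 4942*√2) + 116752 = (-63583 + 4942*√2) + 116752 = 53169 + 4942*√2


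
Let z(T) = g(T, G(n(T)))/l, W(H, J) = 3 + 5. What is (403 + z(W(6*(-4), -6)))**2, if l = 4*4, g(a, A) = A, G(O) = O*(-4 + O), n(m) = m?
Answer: 164025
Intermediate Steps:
W(H, J) = 8
l = 16
z(T) = T*(-4 + T)/16 (z(T) = (T*(-4 + T))/16 = (T*(-4 + T))*(1/16) = T*(-4 + T)/16)
(403 + z(W(6*(-4), -6)))**2 = (403 + (1/16)*8*(-4 + 8))**2 = (403 + (1/16)*8*4)**2 = (403 + 2)**2 = 405**2 = 164025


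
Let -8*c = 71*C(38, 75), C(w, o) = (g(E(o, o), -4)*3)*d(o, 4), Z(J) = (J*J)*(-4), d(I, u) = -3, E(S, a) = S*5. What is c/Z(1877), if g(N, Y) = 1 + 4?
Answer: -3195/112740128 ≈ -2.8340e-5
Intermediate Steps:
E(S, a) = 5*S
g(N, Y) = 5
Z(J) = -4*J² (Z(J) = J²*(-4) = -4*J²)
C(w, o) = -45 (C(w, o) = (5*3)*(-3) = 15*(-3) = -45)
c = 3195/8 (c = -71*(-45)/8 = -⅛*(-3195) = 3195/8 ≈ 399.38)
c/Z(1877) = 3195/(8*((-4*1877²))) = 3195/(8*((-4*3523129))) = (3195/8)/(-14092516) = (3195/8)*(-1/14092516) = -3195/112740128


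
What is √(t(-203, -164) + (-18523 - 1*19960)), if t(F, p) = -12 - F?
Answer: 2*I*√9573 ≈ 195.68*I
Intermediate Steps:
√(t(-203, -164) + (-18523 - 1*19960)) = √((-12 - 1*(-203)) + (-18523 - 1*19960)) = √((-12 + 203) + (-18523 - 19960)) = √(191 - 38483) = √(-38292) = 2*I*√9573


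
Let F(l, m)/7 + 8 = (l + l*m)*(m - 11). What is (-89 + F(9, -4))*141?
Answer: 379290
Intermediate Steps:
F(l, m) = -56 + 7*(-11 + m)*(l + l*m) (F(l, m) = -56 + 7*((l + l*m)*(m - 11)) = -56 + 7*((l + l*m)*(-11 + m)) = -56 + 7*((-11 + m)*(l + l*m)) = -56 + 7*(-11 + m)*(l + l*m))
(-89 + F(9, -4))*141 = (-89 + (-56 - 77*9 - 70*9*(-4) + 7*9*(-4)²))*141 = (-89 + (-56 - 693 + 2520 + 7*9*16))*141 = (-89 + (-56 - 693 + 2520 + 1008))*141 = (-89 + 2779)*141 = 2690*141 = 379290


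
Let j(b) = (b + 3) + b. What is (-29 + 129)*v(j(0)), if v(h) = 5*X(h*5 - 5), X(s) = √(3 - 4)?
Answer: 500*I ≈ 500.0*I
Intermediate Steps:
j(b) = 3 + 2*b (j(b) = (3 + b) + b = 3 + 2*b)
X(s) = I (X(s) = √(-1) = I)
v(h) = 5*I
(-29 + 129)*v(j(0)) = (-29 + 129)*(5*I) = 100*(5*I) = 500*I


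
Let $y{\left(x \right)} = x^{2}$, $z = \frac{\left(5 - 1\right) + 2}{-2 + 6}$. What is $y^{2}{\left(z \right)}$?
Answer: $\frac{81}{16} \approx 5.0625$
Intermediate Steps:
$z = \frac{3}{2}$ ($z = \frac{4 + 2}{4} = 6 \cdot \frac{1}{4} = \frac{3}{2} \approx 1.5$)
$y^{2}{\left(z \right)} = \left(\left(\frac{3}{2}\right)^{2}\right)^{2} = \left(\frac{9}{4}\right)^{2} = \frac{81}{16}$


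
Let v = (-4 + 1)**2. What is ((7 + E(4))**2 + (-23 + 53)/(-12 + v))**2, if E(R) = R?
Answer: 12321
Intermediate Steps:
v = 9 (v = (-3)**2 = 9)
((7 + E(4))**2 + (-23 + 53)/(-12 + v))**2 = ((7 + 4)**2 + (-23 + 53)/(-12 + 9))**2 = (11**2 + 30/(-3))**2 = (121 + 30*(-1/3))**2 = (121 - 10)**2 = 111**2 = 12321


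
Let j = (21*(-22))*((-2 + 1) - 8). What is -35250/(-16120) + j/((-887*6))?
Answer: 2009559/1429844 ≈ 1.4054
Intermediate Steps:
j = 4158 (j = -462*(-1 - 8) = -462*(-9) = 4158)
-35250/(-16120) + j/((-887*6)) = -35250/(-16120) + 4158/((-887*6)) = -35250*(-1/16120) + 4158/(-5322) = 3525/1612 + 4158*(-1/5322) = 3525/1612 - 693/887 = 2009559/1429844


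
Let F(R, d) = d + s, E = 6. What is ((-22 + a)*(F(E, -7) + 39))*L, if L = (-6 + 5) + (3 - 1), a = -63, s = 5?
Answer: -3145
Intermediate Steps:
F(R, d) = 5 + d (F(R, d) = d + 5 = 5 + d)
L = 1 (L = -1 + 2 = 1)
((-22 + a)*(F(E, -7) + 39))*L = ((-22 - 63)*((5 - 7) + 39))*1 = -85*(-2 + 39)*1 = -85*37*1 = -3145*1 = -3145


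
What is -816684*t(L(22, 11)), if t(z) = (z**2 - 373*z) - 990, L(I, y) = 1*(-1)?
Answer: 503077344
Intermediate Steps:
L(I, y) = -1
t(z) = -990 + z**2 - 373*z
-816684*t(L(22, 11)) = -816684/(1/(-990 + (-1)**2 - 373*(-1))) = -816684/(1/(-990 + 1 + 373)) = -816684/(1/(-616)) = -816684/(-1/616) = -816684*(-616) = 503077344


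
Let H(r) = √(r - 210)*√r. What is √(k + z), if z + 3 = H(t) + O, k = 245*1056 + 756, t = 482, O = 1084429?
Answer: √(1343902 + 4*√8194) ≈ 1159.4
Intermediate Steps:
H(r) = √r*√(-210 + r) (H(r) = √(-210 + r)*√r = √r*√(-210 + r))
k = 259476 (k = 258720 + 756 = 259476)
z = 1084426 + 4*√8194 (z = -3 + (√482*√(-210 + 482) + 1084429) = -3 + (√482*√272 + 1084429) = -3 + (√482*(4*√17) + 1084429) = -3 + (4*√8194 + 1084429) = -3 + (1084429 + 4*√8194) = 1084426 + 4*√8194 ≈ 1.0848e+6)
√(k + z) = √(259476 + (1084426 + 4*√8194)) = √(1343902 + 4*√8194)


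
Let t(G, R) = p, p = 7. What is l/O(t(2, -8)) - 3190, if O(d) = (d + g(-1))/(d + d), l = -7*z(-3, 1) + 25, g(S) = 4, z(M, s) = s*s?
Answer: -34838/11 ≈ -3167.1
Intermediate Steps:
z(M, s) = s²
t(G, R) = 7
l = 18 (l = -7*1² + 25 = -7*1 + 25 = -7 + 25 = 18)
O(d) = (4 + d)/(2*d) (O(d) = (d + 4)/(d + d) = (4 + d)/((2*d)) = (4 + d)*(1/(2*d)) = (4 + d)/(2*d))
l/O(t(2, -8)) - 3190 = 18/(((½)*(4 + 7)/7)) - 3190 = 18/(((½)*(⅐)*11)) - 3190 = 18/(11/14) - 3190 = 18*(14/11) - 3190 = 252/11 - 3190 = -34838/11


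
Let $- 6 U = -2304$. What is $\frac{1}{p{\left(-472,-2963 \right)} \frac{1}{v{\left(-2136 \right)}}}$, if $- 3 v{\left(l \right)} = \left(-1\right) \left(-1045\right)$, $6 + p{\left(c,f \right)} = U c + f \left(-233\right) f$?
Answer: $\frac{1045}{6137322693} \approx 1.7027 \cdot 10^{-7}$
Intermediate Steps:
$U = 384$ ($U = \left(- \frac{1}{6}\right) \left(-2304\right) = 384$)
$p{\left(c,f \right)} = -6 - 233 f^{2} + 384 c$ ($p{\left(c,f \right)} = -6 + \left(384 c + f \left(-233\right) f\right) = -6 + \left(384 c + - 233 f f\right) = -6 + \left(384 c - 233 f^{2}\right) = -6 + \left(- 233 f^{2} + 384 c\right) = -6 - 233 f^{2} + 384 c$)
$v{\left(l \right)} = - \frac{1045}{3}$ ($v{\left(l \right)} = - \frac{\left(-1\right) \left(-1045\right)}{3} = \left(- \frac{1}{3}\right) 1045 = - \frac{1045}{3}$)
$\frac{1}{p{\left(-472,-2963 \right)} \frac{1}{v{\left(-2136 \right)}}} = \frac{1}{\left(-6 - 233 \left(-2963\right)^{2} + 384 \left(-472\right)\right) \frac{1}{- \frac{1045}{3}}} = \frac{1}{\left(-6 - 2045592977 - 181248\right) \left(- \frac{3}{1045}\right)} = \frac{1}{\left(-2045774231\right) \left(- \frac{3}{1045}\right)} = \frac{1}{\frac{6137322693}{1045}} = \frac{1045}{6137322693}$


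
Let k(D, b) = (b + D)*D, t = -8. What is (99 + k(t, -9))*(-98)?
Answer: -23030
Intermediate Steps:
k(D, b) = D*(D + b) (k(D, b) = (D + b)*D = D*(D + b))
(99 + k(t, -9))*(-98) = (99 - 8*(-8 - 9))*(-98) = (99 - 8*(-17))*(-98) = (99 + 136)*(-98) = 235*(-98) = -23030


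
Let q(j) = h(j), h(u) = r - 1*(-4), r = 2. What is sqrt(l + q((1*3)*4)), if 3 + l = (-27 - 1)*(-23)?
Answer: sqrt(647) ≈ 25.436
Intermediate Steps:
h(u) = 6 (h(u) = 2 - 1*(-4) = 2 + 4 = 6)
l = 641 (l = -3 + (-27 - 1)*(-23) = -3 - 28*(-23) = -3 + 644 = 641)
q(j) = 6
sqrt(l + q((1*3)*4)) = sqrt(641 + 6) = sqrt(647)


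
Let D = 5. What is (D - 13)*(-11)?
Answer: 88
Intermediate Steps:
(D - 13)*(-11) = (5 - 13)*(-11) = -8*(-11) = 88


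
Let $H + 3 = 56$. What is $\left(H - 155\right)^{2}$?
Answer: $10404$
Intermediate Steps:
$H = 53$ ($H = -3 + 56 = 53$)
$\left(H - 155\right)^{2} = \left(53 - 155\right)^{2} = \left(-102\right)^{2} = 10404$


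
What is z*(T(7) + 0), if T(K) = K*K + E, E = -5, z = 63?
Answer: 2772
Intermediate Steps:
T(K) = -5 + K² (T(K) = K*K - 5 = K² - 5 = -5 + K²)
z*(T(7) + 0) = 63*((-5 + 7²) + 0) = 63*((-5 + 49) + 0) = 63*(44 + 0) = 63*44 = 2772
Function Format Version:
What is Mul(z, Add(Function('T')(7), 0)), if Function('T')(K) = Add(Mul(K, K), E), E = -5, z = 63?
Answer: 2772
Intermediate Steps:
Function('T')(K) = Add(-5, Pow(K, 2)) (Function('T')(K) = Add(Mul(K, K), -5) = Add(Pow(K, 2), -5) = Add(-5, Pow(K, 2)))
Mul(z, Add(Function('T')(7), 0)) = Mul(63, Add(Add(-5, Pow(7, 2)), 0)) = Mul(63, Add(Add(-5, 49), 0)) = Mul(63, Add(44, 0)) = Mul(63, 44) = 2772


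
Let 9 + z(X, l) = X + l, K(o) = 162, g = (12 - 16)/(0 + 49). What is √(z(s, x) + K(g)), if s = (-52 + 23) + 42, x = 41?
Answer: 3*√23 ≈ 14.387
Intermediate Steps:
g = -4/49 ≈ -0.081633
s = 13 (s = -29 + 42 = 13)
z(X, l) = -9 + X + l (z(X, l) = -9 + (X + l) = -9 + X + l)
√(z(s, x) + K(g)) = √((-9 + 13 + 41) + 162) = √(45 + 162) = √207 = 3*√23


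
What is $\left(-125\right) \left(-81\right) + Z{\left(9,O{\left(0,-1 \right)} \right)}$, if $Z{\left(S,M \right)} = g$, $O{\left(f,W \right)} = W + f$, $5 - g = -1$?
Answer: $10131$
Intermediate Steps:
$g = 6$ ($g = 5 - -1 = 5 + 1 = 6$)
$Z{\left(S,M \right)} = 6$
$\left(-125\right) \left(-81\right) + Z{\left(9,O{\left(0,-1 \right)} \right)} = \left(-125\right) \left(-81\right) + 6 = 10125 + 6 = 10131$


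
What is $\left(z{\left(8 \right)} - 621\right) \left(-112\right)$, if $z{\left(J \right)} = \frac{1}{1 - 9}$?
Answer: $69566$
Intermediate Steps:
$z{\left(J \right)} = - \frac{1}{8}$ ($z{\left(J \right)} = \frac{1}{-8} = - \frac{1}{8}$)
$\left(z{\left(8 \right)} - 621\right) \left(-112\right) = \left(- \frac{1}{8} - 621\right) \left(-112\right) = \left(- \frac{4969}{8}\right) \left(-112\right) = 69566$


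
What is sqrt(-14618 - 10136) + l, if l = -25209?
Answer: -25209 + I*sqrt(24754) ≈ -25209.0 + 157.33*I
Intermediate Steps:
sqrt(-14618 - 10136) + l = sqrt(-14618 - 10136) - 25209 = sqrt(-24754) - 25209 = I*sqrt(24754) - 25209 = -25209 + I*sqrt(24754)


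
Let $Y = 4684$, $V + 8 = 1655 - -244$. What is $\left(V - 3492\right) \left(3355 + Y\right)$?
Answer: $-12870439$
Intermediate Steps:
$V = 1891$ ($V = -8 + \left(1655 - -244\right) = -8 + \left(1655 + 244\right) = -8 + 1899 = 1891$)
$\left(V - 3492\right) \left(3355 + Y\right) = \left(1891 - 3492\right) \left(3355 + 4684\right) = \left(1891 - 3492\right) 8039 = \left(-1601\right) 8039 = -12870439$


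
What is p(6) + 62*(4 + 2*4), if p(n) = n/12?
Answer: 1489/2 ≈ 744.50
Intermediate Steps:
p(n) = n/12 (p(n) = n*(1/12) = n/12)
p(6) + 62*(4 + 2*4) = (1/12)*6 + 62*(4 + 2*4) = ½ + 62*(4 + 8) = ½ + 62*12 = ½ + 744 = 1489/2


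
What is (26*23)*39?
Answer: 23322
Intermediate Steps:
(26*23)*39 = 598*39 = 23322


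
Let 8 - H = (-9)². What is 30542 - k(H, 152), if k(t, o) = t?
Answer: 30615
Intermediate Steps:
H = -73 (H = 8 - 1*(-9)² = 8 - 1*81 = 8 - 81 = -73)
30542 - k(H, 152) = 30542 - 1*(-73) = 30542 + 73 = 30615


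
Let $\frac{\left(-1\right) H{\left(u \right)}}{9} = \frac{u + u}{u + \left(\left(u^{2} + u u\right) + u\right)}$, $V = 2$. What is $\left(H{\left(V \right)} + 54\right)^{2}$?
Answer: $2601$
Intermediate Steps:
$H{\left(u \right)} = - \frac{18 u}{2 u + 2 u^{2}}$ ($H{\left(u \right)} = - 9 \frac{u + u}{u + \left(\left(u^{2} + u u\right) + u\right)} = - 9 \frac{2 u}{u + \left(\left(u^{2} + u^{2}\right) + u\right)} = - 9 \frac{2 u}{u + \left(2 u^{2} + u\right)} = - 9 \frac{2 u}{u + \left(u + 2 u^{2}\right)} = - 9 \frac{2 u}{2 u + 2 u^{2}} = - \frac{18 u}{2 u + 2 u^{2}}$)
$\left(H{\left(V \right)} + 54\right)^{2} = \left(- \frac{9}{1 + 2} + 54\right)^{2} = \left(- \frac{9}{3} + 54\right)^{2} = \left(\left(-9\right) \frac{1}{3} + 54\right)^{2} = \left(-3 + 54\right)^{2} = 51^{2} = 2601$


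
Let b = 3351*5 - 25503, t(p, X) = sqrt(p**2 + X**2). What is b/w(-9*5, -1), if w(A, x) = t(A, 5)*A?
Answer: 486*sqrt(82)/1025 ≈ 4.2936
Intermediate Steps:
t(p, X) = sqrt(X**2 + p**2)
w(A, x) = A*sqrt(25 + A**2) (w(A, x) = sqrt(5**2 + A**2)*A = sqrt(25 + A**2)*A = A*sqrt(25 + A**2))
b = -8748 (b = 16755 - 25503 = -8748)
b/w(-9*5, -1) = -8748*(-1/(45*sqrt(25 + (-9*5)**2))) = -8748*(-1/(45*sqrt(25 + (-45)**2))) = -8748*(-1/(45*sqrt(25 + 2025))) = -8748*(-sqrt(82)/18450) = -(-486)*sqrt(82)/1025 = 486*sqrt(82)/1025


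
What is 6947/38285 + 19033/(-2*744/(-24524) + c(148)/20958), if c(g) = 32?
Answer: 46815246349940293/152997732940 ≈ 3.0599e+5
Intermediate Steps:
6947/38285 + 19033/(-2*744/(-24524) + c(148)/20958) = 6947/38285 + 19033/(-2*744/(-24524) + 32/20958) = 6947*(1/38285) + 19033/(-1488*(-1/24524) + 32*(1/20958)) = 6947/38285 + 19033/(372/6131 + 16/10479) = 6947/38285 + 19033/(3996284/64246749) = 6947/38285 + 19033*(64246749/3996284) = 6947/38285 + 1222808373717/3996284 = 46815246349940293/152997732940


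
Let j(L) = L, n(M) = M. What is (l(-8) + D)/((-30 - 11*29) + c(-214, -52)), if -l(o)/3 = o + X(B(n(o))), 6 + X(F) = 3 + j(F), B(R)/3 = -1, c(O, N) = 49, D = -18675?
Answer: 6211/100 ≈ 62.110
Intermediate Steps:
B(R) = -3 (B(R) = 3*(-1) = -3)
X(F) = -3 + F (X(F) = -6 + (3 + F) = -3 + F)
l(o) = 18 - 3*o (l(o) = -3*(o + (-3 - 3)) = -3*(o - 6) = -3*(-6 + o) = 18 - 3*o)
(l(-8) + D)/((-30 - 11*29) + c(-214, -52)) = ((18 - 3*(-8)) - 18675)/((-30 - 11*29) + 49) = ((18 + 24) - 18675)/((-30 - 319) + 49) = (42 - 18675)/(-349 + 49) = -18633/(-300) = -18633*(-1/300) = 6211/100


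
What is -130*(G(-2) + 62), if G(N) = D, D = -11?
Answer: -6630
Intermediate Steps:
G(N) = -11
-130*(G(-2) + 62) = -130*(-11 + 62) = -130*51 = -6630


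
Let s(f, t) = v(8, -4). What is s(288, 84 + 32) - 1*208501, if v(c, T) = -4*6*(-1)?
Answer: -208477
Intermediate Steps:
v(c, T) = 24 (v(c, T) = -24*(-1) = 24)
s(f, t) = 24
s(288, 84 + 32) - 1*208501 = 24 - 1*208501 = 24 - 208501 = -208477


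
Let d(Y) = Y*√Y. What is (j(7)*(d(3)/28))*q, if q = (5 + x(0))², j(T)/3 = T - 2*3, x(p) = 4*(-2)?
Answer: 81*√3/28 ≈ 5.0106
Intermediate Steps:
x(p) = -8
d(Y) = Y^(3/2)
j(T) = -18 + 3*T (j(T) = 3*(T - 2*3) = 3*(T - 6) = 3*(-6 + T) = -18 + 3*T)
q = 9 (q = (5 - 8)² = (-3)² = 9)
(j(7)*(d(3)/28))*q = ((-18 + 3*7)*(3^(3/2)/28))*9 = ((-18 + 21)*((3*√3)*(1/28)))*9 = (3*(3*√3/28))*9 = (9*√3/28)*9 = 81*√3/28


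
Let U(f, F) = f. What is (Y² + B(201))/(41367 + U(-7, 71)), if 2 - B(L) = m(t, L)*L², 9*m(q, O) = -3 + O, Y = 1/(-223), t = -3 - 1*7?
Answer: -44200129779/2056791440 ≈ -21.490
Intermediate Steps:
t = -10 (t = -3 - 7 = -10)
Y = -1/223 ≈ -0.0044843
m(q, O) = -⅓ + O/9 (m(q, O) = (-3 + O)/9 = -⅓ + O/9)
B(L) = 2 - L²*(-⅓ + L/9) (B(L) = 2 - (-⅓ + L/9)*L² = 2 - L²*(-⅓ + L/9))
(Y² + B(201))/(41367 + U(-7, 71)) = ((-1/223)² + (2 + (⅑)*201²*(3 - 1*201)))/(41367 - 7) = (1/49729 + (2 + (⅑)*40401*(3 - 201)))/41360 = (1/49729 + (2 + (⅑)*40401*(-198)))*(1/41360) = (1/49729 + (2 - 888822))*(1/41360) = (1/49729 - 888820)*(1/41360) = -44200129779/49729*1/41360 = -44200129779/2056791440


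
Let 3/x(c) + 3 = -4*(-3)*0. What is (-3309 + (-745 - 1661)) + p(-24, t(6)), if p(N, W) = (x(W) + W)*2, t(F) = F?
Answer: -5705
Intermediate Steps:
x(c) = -1 (x(c) = 3/(-3 - 4*(-3)*0) = 3/(-3 + 12*0) = 3/(-3 + 0) = 3/(-3) = 3*(-⅓) = -1)
p(N, W) = -2 + 2*W (p(N, W) = (-1 + W)*2 = -2 + 2*W)
(-3309 + (-745 - 1661)) + p(-24, t(6)) = (-3309 + (-745 - 1661)) + (-2 + 2*6) = (-3309 - 2406) + (-2 + 12) = -5715 + 10 = -5705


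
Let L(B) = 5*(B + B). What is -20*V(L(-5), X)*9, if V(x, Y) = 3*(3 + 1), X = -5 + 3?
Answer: -2160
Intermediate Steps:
X = -2
L(B) = 10*B (L(B) = 5*(2*B) = 10*B)
V(x, Y) = 12 (V(x, Y) = 3*4 = 12)
-20*V(L(-5), X)*9 = -20*12*9 = -240*9 = -2160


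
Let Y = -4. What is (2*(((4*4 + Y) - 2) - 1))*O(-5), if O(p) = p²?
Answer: 450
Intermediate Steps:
(2*(((4*4 + Y) - 2) - 1))*O(-5) = (2*(((4*4 - 4) - 2) - 1))*(-5)² = (2*(((16 - 4) - 2) - 1))*25 = (2*((12 - 2) - 1))*25 = (2*(10 - 1))*25 = (2*9)*25 = 18*25 = 450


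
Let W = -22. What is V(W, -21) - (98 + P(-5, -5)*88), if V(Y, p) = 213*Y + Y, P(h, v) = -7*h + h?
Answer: -7446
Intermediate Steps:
P(h, v) = -6*h
V(Y, p) = 214*Y
V(W, -21) - (98 + P(-5, -5)*88) = 214*(-22) - (98 - 6*(-5)*88) = -4708 - (98 + 30*88) = -4708 - (98 + 2640) = -4708 - 1*2738 = -4708 - 2738 = -7446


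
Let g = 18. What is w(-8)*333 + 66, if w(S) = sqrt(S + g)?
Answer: 66 + 333*sqrt(10) ≈ 1119.0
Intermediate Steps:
w(S) = sqrt(18 + S) (w(S) = sqrt(S + 18) = sqrt(18 + S))
w(-8)*333 + 66 = sqrt(18 - 8)*333 + 66 = sqrt(10)*333 + 66 = 333*sqrt(10) + 66 = 66 + 333*sqrt(10)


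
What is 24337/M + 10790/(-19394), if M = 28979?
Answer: 79654184/281009363 ≈ 0.28346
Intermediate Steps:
24337/M + 10790/(-19394) = 24337/28979 + 10790/(-19394) = 24337*(1/28979) + 10790*(-1/19394) = 24337/28979 - 5395/9697 = 79654184/281009363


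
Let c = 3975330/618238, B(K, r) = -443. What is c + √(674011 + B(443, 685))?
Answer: 1987665/309119 + 4*√42098 ≈ 827.14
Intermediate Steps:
c = 1987665/309119 (c = 3975330*(1/618238) = 1987665/309119 ≈ 6.4301)
c + √(674011 + B(443, 685)) = 1987665/309119 + √(674011 - 443) = 1987665/309119 + √673568 = 1987665/309119 + 4*√42098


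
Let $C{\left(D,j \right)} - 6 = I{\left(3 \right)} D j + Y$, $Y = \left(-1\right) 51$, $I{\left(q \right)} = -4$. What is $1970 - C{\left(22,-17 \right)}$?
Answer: $519$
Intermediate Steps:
$Y = -51$
$C{\left(D,j \right)} = -45 - 4 D j$ ($C{\left(D,j \right)} = 6 + \left(- 4 D j - 51\right) = 6 - \left(51 + 4 D j\right) = -45 - 4 D j$)
$1970 - C{\left(22,-17 \right)} = 1970 - \left(-45 - 88 \left(-17\right)\right) = 1970 - \left(-45 + 1496\right) = 1970 - 1451 = 519$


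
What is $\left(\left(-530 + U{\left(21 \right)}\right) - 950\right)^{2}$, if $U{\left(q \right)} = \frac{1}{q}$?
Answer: $\frac{965904241}{441} \approx 2.1903 \cdot 10^{6}$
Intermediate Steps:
$\left(\left(-530 + U{\left(21 \right)}\right) - 950\right)^{2} = \left(\left(-530 + \frac{1}{21}\right) - 950\right)^{2} = \left(- \frac{11129}{21} - 950\right)^{2} = \left(- \frac{31079}{21}\right)^{2} = \frac{965904241}{441}$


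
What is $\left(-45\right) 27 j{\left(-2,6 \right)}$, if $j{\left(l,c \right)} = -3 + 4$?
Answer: $-1215$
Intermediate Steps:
$j{\left(l,c \right)} = 1$
$\left(-45\right) 27 j{\left(-2,6 \right)} = \left(-45\right) 27 \cdot 1 = \left(-1215\right) 1 = -1215$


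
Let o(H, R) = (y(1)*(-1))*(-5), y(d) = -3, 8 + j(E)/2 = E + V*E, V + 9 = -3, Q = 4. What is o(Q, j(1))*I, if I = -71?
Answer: 1065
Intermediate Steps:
V = -12 (V = -9 - 3 = -12)
j(E) = -16 - 22*E (j(E) = -16 + 2*(E - 12*E) = -16 + 2*(-11*E) = -16 - 22*E)
o(H, R) = -15 (o(H, R) = -3*(-1)*(-5) = 3*(-5) = -15)
o(Q, j(1))*I = -15*(-71) = 1065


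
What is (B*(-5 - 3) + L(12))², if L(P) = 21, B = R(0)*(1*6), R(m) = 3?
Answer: 15129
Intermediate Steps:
B = 18 (B = 3*(1*6) = 3*6 = 18)
(B*(-5 - 3) + L(12))² = (18*(-5 - 3) + 21)² = (18*(-8) + 21)² = (-144 + 21)² = (-123)² = 15129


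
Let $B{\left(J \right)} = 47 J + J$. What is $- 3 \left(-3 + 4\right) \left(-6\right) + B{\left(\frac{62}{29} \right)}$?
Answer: $\frac{3498}{29} \approx 120.62$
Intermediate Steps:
$B{\left(J \right)} = 48 J$
$- 3 \left(-3 + 4\right) \left(-6\right) + B{\left(\frac{62}{29} \right)} = - 3 \left(-3 + 4\right) \left(-6\right) + 48 \cdot \frac{62}{29} = \left(-3\right) 1 \left(-6\right) + 48 \cdot 62 \cdot \frac{1}{29} = \left(-3\right) \left(-6\right) + 48 \cdot \frac{62}{29} = 18 + \frac{2976}{29} = \frac{3498}{29}$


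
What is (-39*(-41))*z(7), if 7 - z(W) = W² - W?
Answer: -55965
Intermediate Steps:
z(W) = 7 + W - W² (z(W) = 7 - (W² - W) = 7 + (W - W²) = 7 + W - W²)
(-39*(-41))*z(7) = (-39*(-41))*(7 + 7 - 1*7²) = 1599*(7 + 7 - 1*49) = 1599*(7 + 7 - 49) = 1599*(-35) = -55965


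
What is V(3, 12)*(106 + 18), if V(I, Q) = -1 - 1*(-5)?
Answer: 496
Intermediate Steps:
V(I, Q) = 4 (V(I, Q) = -1 + 5 = 4)
V(3, 12)*(106 + 18) = 4*(106 + 18) = 4*124 = 496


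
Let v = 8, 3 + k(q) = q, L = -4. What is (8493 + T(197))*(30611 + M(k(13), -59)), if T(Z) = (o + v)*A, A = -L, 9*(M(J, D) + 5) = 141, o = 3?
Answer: 784251505/3 ≈ 2.6142e+8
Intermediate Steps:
k(q) = -3 + q
M(J, D) = 32/3 (M(J, D) = -5 + (⅑)*141 = -5 + 47/3 = 32/3)
A = 4 (A = -1*(-4) = 4)
T(Z) = 44 (T(Z) = (3 + 8)*4 = 11*4 = 44)
(8493 + T(197))*(30611 + M(k(13), -59)) = (8493 + 44)*(30611 + 32/3) = 8537*(91865/3) = 784251505/3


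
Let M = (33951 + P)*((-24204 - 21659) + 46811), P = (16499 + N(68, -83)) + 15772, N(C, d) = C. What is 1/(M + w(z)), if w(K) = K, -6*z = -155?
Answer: 6/377057675 ≈ 1.5913e-8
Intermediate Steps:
z = 155/6 (z = -1/6*(-155) = 155/6 ≈ 25.833)
P = 32339 (P = (16499 + 68) + 15772 = 16567 + 15772 = 32339)
M = 62842920 (M = (33951 + 32339)*((-24204 - 21659) + 46811) = 66290*(-45863 + 46811) = 66290*948 = 62842920)
1/(M + w(z)) = 1/(62842920 + 155/6) = 1/(377057675/6) = 6/377057675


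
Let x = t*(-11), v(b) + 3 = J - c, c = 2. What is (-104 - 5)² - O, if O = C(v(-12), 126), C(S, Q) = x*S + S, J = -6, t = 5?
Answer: 11287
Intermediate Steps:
v(b) = -11 (v(b) = -3 + (-6 - 1*2) = -3 + (-6 - 2) = -3 - 8 = -11)
x = -55 (x = 5*(-11) = -55)
C(S, Q) = -54*S (C(S, Q) = -55*S + S = -54*S)
O = 594 (O = -54*(-11) = 594)
(-104 - 5)² - O = (-104 - 5)² - 1*594 = (-109)² - 594 = 11881 - 594 = 11287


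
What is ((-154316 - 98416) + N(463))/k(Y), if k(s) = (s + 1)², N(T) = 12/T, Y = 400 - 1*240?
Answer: -117014904/12001423 ≈ -9.7501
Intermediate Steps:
Y = 160 (Y = 400 - 240 = 160)
k(s) = (1 + s)²
((-154316 - 98416) + N(463))/k(Y) = ((-154316 - 98416) + 12/463)/((1 + 160)²) = (-252732 + 12*(1/463))/(161²) = (-252732 + 12/463)/25921 = -117014904/463*1/25921 = -117014904/12001423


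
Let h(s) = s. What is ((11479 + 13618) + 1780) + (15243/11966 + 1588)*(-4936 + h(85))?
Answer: -91931074419/11966 ≈ -7.6827e+6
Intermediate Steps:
((11479 + 13618) + 1780) + (15243/11966 + 1588)*(-4936 + h(85)) = ((11479 + 13618) + 1780) + (15243/11966 + 1588)*(-4936 + 85) = (25097 + 1780) + (15243*(1/11966) + 1588)*(-4851) = 26877 + (15243/11966 + 1588)*(-4851) = 26877 + (19017251/11966)*(-4851) = 26877 - 92252684601/11966 = -91931074419/11966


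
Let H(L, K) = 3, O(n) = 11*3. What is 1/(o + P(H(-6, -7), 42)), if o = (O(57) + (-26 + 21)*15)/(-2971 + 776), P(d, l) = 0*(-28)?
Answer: 2195/42 ≈ 52.262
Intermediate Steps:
O(n) = 33
P(d, l) = 0
o = 42/2195 (o = (33 + (-26 + 21)*15)/(-2971 + 776) = (33 - 5*15)/(-2195) = (33 - 75)*(-1/2195) = -42*(-1/2195) = 42/2195 ≈ 0.019134)
1/(o + P(H(-6, -7), 42)) = 1/(42/2195 + 0) = 1/(42/2195) = 2195/42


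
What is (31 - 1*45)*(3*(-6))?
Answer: 252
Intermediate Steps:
(31 - 1*45)*(3*(-6)) = (31 - 45)*(-18) = -14*(-18) = 252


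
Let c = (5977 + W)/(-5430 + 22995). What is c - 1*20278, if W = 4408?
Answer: -71234537/3513 ≈ -20277.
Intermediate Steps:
c = 2077/3513 (c = (5977 + 4408)/(-5430 + 22995) = 10385/17565 = 10385*(1/17565) = 2077/3513 ≈ 0.59123)
c - 1*20278 = 2077/3513 - 1*20278 = 2077/3513 - 20278 = -71234537/3513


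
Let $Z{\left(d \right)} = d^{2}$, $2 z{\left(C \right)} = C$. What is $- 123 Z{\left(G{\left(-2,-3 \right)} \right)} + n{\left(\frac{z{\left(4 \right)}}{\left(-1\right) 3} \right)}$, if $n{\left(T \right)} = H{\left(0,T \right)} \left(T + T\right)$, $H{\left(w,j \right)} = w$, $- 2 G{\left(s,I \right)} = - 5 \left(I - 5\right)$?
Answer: $-49200$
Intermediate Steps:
$G{\left(s,I \right)} = - \frac{25}{2} + \frac{5 I}{2}$ ($G{\left(s,I \right)} = - \frac{\left(-5\right) \left(I - 5\right)}{2} = - \frac{\left(-5\right) \left(-5 + I\right)}{2} = - \frac{25 - 5 I}{2} = - \frac{25}{2} + \frac{5 I}{2}$)
$z{\left(C \right)} = \frac{C}{2}$
$n{\left(T \right)} = 0$ ($n{\left(T \right)} = 0 \left(T + T\right) = 0 \cdot 2 T = 0$)
$- 123 Z{\left(G{\left(-2,-3 \right)} \right)} + n{\left(\frac{z{\left(4 \right)}}{\left(-1\right) 3} \right)} = - 123 \left(- \frac{25}{2} + \frac{5}{2} \left(-3\right)\right)^{2} + 0 = - 123 \left(- \frac{25}{2} - \frac{15}{2}\right)^{2} + 0 = - 123 \left(-20\right)^{2} + 0 = \left(-123\right) 400 + 0 = -49200 + 0 = -49200$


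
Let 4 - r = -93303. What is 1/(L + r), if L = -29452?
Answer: 1/63855 ≈ 1.5660e-5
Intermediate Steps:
r = 93307 (r = 4 - 1*(-93303) = 4 + 93303 = 93307)
1/(L + r) = 1/(-29452 + 93307) = 1/63855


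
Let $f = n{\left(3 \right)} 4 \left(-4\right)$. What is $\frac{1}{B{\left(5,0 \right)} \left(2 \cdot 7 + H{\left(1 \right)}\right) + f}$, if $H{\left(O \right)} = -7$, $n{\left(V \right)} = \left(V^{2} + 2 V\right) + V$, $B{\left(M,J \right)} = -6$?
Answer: $- \frac{1}{330} \approx -0.0030303$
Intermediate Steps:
$n{\left(V \right)} = V^{2} + 3 V$
$f = -288$ ($f = 3 \left(3 + 3\right) 4 \left(-4\right) = 3 \cdot 6 \cdot 4 \left(-4\right) = 18 \cdot 4 \left(-4\right) = 72 \left(-4\right) = -288$)
$\frac{1}{B{\left(5,0 \right)} \left(2 \cdot 7 + H{\left(1 \right)}\right) + f} = \frac{1}{- 6 \left(2 \cdot 7 - 7\right) - 288} = \frac{1}{- 6 \left(14 - 7\right) - 288} = \frac{1}{\left(-6\right) 7 - 288} = \frac{1}{-42 - 288} = \frac{1}{-330} = - \frac{1}{330}$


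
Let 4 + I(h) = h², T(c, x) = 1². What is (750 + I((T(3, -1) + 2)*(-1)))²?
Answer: 570025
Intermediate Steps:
T(c, x) = 1
I(h) = -4 + h²
(750 + I((T(3, -1) + 2)*(-1)))² = (750 + (-4 + ((1 + 2)*(-1))²))² = (750 + (-4 + (3*(-1))²))² = (750 + (-4 + (-3)²))² = (750 + (-4 + 9))² = (750 + 5)² = 755² = 570025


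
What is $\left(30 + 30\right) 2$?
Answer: $120$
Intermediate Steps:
$\left(30 + 30\right) 2 = 60 \cdot 2 = 120$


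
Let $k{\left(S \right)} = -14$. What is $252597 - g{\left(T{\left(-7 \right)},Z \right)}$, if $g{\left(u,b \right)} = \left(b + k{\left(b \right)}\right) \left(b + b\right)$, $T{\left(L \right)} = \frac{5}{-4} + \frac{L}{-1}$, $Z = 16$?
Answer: $252533$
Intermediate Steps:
$T{\left(L \right)} = - \frac{5}{4} - L$ ($T{\left(L \right)} = 5 \left(- \frac{1}{4}\right) + L \left(-1\right) = - \frac{5}{4} - L$)
$g{\left(u,b \right)} = 2 b \left(-14 + b\right)$ ($g{\left(u,b \right)} = \left(b - 14\right) \left(b + b\right) = \left(-14 + b\right) 2 b = 2 b \left(-14 + b\right)$)
$252597 - g{\left(T{\left(-7 \right)},Z \right)} = 252597 - 2 \cdot 16 \left(-14 + 16\right) = 252597 - 2 \cdot 16 \cdot 2 = 252597 - 64 = 252533$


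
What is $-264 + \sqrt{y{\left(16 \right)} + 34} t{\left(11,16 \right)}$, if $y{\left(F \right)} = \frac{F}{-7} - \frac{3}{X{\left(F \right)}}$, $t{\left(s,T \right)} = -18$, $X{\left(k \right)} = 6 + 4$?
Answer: $-264 - \frac{9 \sqrt{153930}}{35} \approx -364.89$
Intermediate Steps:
$X{\left(k \right)} = 10$
$y{\left(F \right)} = - \frac{3}{10} - \frac{F}{7}$ ($y{\left(F \right)} = \frac{F}{-7} - \frac{3}{10} = F \left(- \frac{1}{7}\right) - \frac{3}{10} = - \frac{F}{7} - \frac{3}{10} = - \frac{3}{10} - \frac{F}{7}$)
$-264 + \sqrt{y{\left(16 \right)} + 34} t{\left(11,16 \right)} = -264 + \sqrt{\left(- \frac{3}{10} - \frac{16}{7}\right) + 34} \left(-18\right) = -264 + \sqrt{- \frac{181}{70} + 34} \left(-18\right) = -264 + \sqrt{\frac{2199}{70}} \left(-18\right) = -264 + \frac{\sqrt{153930}}{70} \left(-18\right) = -264 - \frac{9 \sqrt{153930}}{35}$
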